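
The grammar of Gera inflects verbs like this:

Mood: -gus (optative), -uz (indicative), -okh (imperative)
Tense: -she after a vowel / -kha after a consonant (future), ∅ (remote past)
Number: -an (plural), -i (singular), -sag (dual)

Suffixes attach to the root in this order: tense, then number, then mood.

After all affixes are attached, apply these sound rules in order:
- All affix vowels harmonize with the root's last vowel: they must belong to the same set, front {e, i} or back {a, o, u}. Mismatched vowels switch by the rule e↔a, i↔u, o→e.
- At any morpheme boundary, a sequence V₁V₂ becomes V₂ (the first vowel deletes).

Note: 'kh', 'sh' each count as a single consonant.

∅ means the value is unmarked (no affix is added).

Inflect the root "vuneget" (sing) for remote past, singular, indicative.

tense = remote past: zero marking, form stays vuneget.
Attach number singular -i → vunegeti.
Attach mood indicative -uz → vunegetiuz.
Apply vowel harmony: vunegetiuz → vunegetiiz.
Apply vowel deletion: vunegetiiz → vunegetiz.

vunegetiz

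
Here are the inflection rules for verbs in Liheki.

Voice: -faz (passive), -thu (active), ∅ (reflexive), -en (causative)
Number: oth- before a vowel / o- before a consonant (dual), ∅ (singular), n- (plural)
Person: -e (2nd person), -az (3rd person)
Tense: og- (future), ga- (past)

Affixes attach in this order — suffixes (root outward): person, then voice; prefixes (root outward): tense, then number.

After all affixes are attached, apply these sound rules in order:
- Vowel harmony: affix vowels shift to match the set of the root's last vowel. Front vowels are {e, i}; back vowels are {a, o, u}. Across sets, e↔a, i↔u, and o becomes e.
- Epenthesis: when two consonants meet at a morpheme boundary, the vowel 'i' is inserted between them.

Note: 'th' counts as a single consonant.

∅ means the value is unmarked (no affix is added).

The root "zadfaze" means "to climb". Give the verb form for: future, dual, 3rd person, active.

Attach tense future og- → ogzadfaze.
Attach person 3rd person -az → ogzadfazeaz.
Attach voice active -thu → ogzadfazeazthu.
Attach number dual oth- (before vowel 'o') → othogzadfazeazthu.
Apply vowel harmony: othogzadfazeazthu → ethegzadfazeezthi.
Apply epenthesis: ethegzadfazeezthi → ethegizadfazeezithi.

ethegizadfazeezithi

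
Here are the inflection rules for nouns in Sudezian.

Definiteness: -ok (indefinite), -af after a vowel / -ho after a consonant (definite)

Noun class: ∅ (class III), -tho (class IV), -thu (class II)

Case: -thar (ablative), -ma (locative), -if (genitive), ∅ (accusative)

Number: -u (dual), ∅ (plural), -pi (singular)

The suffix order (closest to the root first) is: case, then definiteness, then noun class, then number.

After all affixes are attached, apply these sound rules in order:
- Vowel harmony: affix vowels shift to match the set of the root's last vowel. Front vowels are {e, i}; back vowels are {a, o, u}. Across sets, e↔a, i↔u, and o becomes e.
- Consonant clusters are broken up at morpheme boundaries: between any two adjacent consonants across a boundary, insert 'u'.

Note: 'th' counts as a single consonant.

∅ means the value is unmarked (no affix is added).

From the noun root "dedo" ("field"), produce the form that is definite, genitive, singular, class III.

dedoufuhopu

Attach case genitive -if → dedoif.
Attach definiteness definite -ho (after consonant 'f') → dedoifho.
noun class = class III: zero marking, form stays dedoifho.
Attach number singular -pi → dedoifhopi.
Apply vowel harmony: dedoifhopi → dedoufhopu.
Apply epenthesis: dedoufhopu → dedoufuhopu.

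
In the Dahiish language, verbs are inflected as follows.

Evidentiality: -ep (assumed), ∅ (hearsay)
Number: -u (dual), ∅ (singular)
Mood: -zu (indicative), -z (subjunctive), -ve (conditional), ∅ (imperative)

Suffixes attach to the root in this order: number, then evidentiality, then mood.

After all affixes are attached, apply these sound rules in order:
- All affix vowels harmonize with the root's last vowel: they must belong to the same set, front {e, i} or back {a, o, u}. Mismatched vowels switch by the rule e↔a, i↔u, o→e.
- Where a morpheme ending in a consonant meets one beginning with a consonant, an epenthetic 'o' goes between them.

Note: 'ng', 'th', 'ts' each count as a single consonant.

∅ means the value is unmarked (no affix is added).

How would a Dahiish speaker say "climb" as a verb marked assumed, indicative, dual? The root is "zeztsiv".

zeztsiviepozi

Attach number dual -u → zeztsivu.
Attach evidentiality assumed -ep → zeztsivuep.
Attach mood indicative -zu → zeztsivuepzu.
Apply vowel harmony: zeztsivuepzu → zeztsiviepzi.
Apply epenthesis: zeztsiviepzi → zeztsiviepozi.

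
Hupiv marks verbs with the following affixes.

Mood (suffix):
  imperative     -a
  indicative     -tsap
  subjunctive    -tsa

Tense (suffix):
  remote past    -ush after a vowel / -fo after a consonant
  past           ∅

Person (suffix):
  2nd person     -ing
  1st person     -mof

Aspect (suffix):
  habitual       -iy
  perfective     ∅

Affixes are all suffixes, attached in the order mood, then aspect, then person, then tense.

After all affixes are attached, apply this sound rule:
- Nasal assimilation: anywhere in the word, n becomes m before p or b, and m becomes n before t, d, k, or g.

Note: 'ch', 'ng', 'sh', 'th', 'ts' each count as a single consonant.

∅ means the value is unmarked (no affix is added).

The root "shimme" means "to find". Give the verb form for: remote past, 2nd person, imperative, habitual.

shimmeaiyingfo

Attach mood imperative -a → shimmea.
Attach aspect habitual -iy → shimmeaiy.
Attach person 2nd person -ing → shimmeaiying.
Attach tense remote past -fo (after consonant 'ng') → shimmeaiyingfo.
Nasal assimilation: no change.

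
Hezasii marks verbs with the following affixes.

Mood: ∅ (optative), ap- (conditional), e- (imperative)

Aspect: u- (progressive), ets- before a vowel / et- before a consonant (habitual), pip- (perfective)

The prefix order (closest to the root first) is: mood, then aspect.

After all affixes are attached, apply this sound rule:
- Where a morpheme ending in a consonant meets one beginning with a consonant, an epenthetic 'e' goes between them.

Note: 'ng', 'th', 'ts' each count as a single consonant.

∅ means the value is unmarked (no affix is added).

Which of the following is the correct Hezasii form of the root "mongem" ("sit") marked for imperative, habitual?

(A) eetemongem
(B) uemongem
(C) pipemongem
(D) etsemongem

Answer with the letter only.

D

Attach mood imperative e- → emongem.
Attach aspect habitual ets- (before vowel 'e') → etsemongem.
Epenthesis: no change.
So the correct form is etsemongem, option (D).
(C) pipemongem is wrong: it uses perfective instead of habitual for aspect.
(A) eetemongem is wrong: it has the affixes in the wrong order.
(B) uemongem is wrong: it uses progressive instead of habitual for aspect.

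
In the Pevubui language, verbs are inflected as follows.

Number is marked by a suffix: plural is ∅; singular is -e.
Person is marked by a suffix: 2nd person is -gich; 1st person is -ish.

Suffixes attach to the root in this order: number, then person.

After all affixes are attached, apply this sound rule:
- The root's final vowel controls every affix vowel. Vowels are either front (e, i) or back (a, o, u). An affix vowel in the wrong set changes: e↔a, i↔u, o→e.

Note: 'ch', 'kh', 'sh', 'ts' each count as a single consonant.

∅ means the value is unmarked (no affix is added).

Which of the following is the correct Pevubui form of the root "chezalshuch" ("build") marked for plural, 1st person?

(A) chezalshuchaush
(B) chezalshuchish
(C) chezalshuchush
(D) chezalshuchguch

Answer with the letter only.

C

number = plural: zero marking, form stays chezalshuch.
Attach person 1st person -ish → chezalshuchish.
Apply vowel harmony: chezalshuchish → chezalshuchush.
So the correct form is chezalshuchush, option (C).
(A) chezalshuchaush is wrong: it uses singular instead of plural for number.
(D) chezalshuchguch is wrong: it uses 2nd person instead of 1st person for person.
(B) chezalshuchish is wrong: it fails to apply the sound rule(s).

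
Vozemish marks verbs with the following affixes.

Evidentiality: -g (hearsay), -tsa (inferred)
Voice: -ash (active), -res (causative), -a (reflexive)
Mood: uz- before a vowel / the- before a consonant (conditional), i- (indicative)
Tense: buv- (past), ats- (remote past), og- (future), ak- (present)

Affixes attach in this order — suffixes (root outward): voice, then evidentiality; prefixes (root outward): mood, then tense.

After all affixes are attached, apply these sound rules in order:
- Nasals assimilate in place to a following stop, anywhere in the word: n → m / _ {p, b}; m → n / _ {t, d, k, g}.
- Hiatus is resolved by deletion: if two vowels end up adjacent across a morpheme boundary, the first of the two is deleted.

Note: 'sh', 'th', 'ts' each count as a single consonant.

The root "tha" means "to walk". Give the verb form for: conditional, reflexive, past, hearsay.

buvthethag

Attach voice reflexive -a → thaa.
Attach evidentiality hearsay -g → thaag.
Attach mood conditional the- (before consonant 'th') → thethaag.
Attach tense past buv- → buvthethaag.
Nasal assimilation: no change.
Apply vowel deletion: buvthethaag → buvthethag.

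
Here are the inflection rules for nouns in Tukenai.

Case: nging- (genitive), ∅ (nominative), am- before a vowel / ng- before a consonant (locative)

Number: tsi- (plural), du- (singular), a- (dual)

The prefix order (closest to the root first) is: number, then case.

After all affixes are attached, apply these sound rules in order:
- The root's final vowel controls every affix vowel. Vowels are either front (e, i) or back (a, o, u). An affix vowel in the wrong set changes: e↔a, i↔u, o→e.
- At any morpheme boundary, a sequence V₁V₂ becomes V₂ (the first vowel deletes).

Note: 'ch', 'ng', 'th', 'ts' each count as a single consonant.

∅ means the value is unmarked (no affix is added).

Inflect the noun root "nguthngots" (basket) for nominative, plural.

tsunguthngots

Attach number plural tsi- → tsinguthngots.
case = nominative: zero marking, form stays tsinguthngots.
Apply vowel harmony: tsinguthngots → tsunguthngots.
Vowel deletion: no change.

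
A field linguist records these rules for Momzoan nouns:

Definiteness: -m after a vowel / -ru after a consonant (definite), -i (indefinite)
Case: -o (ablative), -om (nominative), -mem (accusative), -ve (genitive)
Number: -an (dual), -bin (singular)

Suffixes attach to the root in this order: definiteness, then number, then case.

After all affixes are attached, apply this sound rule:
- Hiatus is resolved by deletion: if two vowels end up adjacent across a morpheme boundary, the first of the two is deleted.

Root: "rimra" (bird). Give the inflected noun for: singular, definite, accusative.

Attach definiteness definite -m (after vowel 'a') → rimram.
Attach number singular -bin → rimrambin.
Attach case accusative -mem → rimrambinmem.
Vowel deletion: no change.

rimrambinmem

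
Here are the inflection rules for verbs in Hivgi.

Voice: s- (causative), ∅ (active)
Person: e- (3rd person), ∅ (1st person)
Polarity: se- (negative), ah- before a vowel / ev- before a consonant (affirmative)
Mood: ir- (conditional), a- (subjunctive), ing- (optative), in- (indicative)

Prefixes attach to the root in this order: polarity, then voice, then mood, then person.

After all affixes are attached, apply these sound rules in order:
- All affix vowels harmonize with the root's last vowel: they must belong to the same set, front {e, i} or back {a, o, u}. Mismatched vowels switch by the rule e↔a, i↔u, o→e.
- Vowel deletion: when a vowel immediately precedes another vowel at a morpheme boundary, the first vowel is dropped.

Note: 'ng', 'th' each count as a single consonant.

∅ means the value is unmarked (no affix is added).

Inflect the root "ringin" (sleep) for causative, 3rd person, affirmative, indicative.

insevringin

Attach polarity affirmative ev- (before consonant 'r') → evringin.
Attach voice causative s- → sevringin.
Attach mood indicative in- → insevringin.
Attach person 3rd person e- → einsevringin.
Vowel harmony: no change.
Apply vowel deletion: einsevringin → insevringin.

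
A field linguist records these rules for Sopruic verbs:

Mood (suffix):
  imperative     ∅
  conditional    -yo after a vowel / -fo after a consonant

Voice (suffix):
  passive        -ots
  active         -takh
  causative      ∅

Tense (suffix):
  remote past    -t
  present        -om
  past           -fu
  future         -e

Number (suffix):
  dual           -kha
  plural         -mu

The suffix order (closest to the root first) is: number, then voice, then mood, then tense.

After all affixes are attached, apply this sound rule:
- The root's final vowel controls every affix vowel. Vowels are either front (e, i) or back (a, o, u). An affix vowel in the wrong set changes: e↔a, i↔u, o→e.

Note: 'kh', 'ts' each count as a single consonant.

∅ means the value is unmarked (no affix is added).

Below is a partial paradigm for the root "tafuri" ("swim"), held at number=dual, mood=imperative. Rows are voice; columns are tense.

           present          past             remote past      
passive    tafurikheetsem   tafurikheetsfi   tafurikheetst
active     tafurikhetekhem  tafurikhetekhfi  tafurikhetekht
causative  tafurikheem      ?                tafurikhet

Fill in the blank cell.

tafurikhefi

Attach number dual -kha → tafurikha.
voice = causative: zero marking, form stays tafurikha.
mood = imperative: zero marking, form stays tafurikha.
Attach tense past -fu → tafurikhafu.
Apply vowel harmony: tafurikhafu → tafurikhefi.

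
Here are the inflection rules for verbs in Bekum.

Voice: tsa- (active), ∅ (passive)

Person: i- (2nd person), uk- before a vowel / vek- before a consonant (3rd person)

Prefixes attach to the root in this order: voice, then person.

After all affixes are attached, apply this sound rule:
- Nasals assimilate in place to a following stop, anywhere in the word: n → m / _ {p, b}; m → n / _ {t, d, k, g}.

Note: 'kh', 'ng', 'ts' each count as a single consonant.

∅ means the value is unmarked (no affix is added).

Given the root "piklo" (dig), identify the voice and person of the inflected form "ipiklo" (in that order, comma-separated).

Segment: i-piklo.
voice: ∅ → passive.
person: i- → 2nd person.

passive, 2nd person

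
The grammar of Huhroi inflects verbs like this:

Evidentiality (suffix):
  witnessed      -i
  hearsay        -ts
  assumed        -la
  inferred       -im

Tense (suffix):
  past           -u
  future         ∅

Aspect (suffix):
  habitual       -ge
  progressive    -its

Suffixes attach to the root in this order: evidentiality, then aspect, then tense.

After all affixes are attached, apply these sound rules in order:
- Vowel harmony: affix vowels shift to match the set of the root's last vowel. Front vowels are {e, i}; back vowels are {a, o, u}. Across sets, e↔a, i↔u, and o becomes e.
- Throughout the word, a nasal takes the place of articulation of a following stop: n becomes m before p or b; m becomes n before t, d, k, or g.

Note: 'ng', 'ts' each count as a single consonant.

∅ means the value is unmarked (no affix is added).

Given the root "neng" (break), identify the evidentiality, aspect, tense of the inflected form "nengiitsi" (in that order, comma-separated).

Segment: neng-i-its-u.
evidentiality: -i → witnessed.
aspect: -its → progressive.
tense: -u → past.

witnessed, progressive, past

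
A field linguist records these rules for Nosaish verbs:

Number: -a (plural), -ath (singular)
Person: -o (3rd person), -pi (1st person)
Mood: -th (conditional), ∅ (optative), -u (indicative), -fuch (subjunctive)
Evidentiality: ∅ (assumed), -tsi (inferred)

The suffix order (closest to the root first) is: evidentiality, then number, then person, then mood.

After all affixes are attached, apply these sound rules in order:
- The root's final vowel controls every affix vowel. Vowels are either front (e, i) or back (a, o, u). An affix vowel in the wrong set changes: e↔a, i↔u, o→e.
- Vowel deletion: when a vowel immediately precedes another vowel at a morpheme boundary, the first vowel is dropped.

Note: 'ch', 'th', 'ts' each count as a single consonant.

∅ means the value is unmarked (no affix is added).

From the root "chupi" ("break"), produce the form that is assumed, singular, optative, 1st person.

chupethpi

evidentiality = assumed: zero marking, form stays chupi.
Attach number singular -ath → chupiath.
Attach person 1st person -pi → chupiathpi.
mood = optative: zero marking, form stays chupiathpi.
Apply vowel harmony: chupiathpi → chupiethpi.
Apply vowel deletion: chupiethpi → chupethpi.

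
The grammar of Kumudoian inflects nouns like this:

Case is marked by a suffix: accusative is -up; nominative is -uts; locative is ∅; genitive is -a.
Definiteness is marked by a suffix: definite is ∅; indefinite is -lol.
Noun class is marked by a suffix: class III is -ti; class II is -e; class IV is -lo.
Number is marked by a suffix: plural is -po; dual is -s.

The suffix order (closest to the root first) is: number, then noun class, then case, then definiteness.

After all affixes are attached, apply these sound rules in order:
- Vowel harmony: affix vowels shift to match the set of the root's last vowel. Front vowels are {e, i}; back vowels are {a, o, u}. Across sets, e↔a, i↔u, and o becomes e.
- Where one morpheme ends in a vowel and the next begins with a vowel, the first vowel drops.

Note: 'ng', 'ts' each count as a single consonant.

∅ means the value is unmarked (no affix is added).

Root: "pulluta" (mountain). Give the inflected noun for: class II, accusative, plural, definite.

pullutapup

Attach number plural -po → pullutapo.
Attach noun class class II -e → pullutapoe.
Attach case accusative -up → pullutapoeup.
definiteness = definite: zero marking, form stays pullutapoeup.
Apply vowel harmony: pullutapoeup → pullutapoaup.
Apply vowel deletion: pullutapoaup → pullutapup.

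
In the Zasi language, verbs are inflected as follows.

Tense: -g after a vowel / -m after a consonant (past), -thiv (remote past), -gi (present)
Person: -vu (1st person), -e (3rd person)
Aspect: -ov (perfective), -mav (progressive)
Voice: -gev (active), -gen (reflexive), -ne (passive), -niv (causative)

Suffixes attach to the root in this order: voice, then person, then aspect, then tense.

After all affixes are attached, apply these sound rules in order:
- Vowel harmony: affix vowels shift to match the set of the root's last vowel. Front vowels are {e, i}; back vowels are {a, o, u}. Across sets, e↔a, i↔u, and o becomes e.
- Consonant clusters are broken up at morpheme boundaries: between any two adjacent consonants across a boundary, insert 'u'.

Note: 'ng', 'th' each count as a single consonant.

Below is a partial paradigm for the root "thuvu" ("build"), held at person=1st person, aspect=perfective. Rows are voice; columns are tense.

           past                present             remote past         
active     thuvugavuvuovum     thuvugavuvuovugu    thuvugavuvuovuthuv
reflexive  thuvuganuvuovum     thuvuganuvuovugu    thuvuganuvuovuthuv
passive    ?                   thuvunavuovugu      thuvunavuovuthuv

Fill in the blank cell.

Attach voice passive -ne → thuvune.
Attach person 1st person -vu → thuvunevu.
Attach aspect perfective -ov → thuvunevuov.
Attach tense past -m (after consonant 'v') → thuvunevuovm.
Apply vowel harmony: thuvunevuovm → thuvunavuovm.
Apply epenthesis: thuvunavuovm → thuvunavuovum.

thuvunavuovum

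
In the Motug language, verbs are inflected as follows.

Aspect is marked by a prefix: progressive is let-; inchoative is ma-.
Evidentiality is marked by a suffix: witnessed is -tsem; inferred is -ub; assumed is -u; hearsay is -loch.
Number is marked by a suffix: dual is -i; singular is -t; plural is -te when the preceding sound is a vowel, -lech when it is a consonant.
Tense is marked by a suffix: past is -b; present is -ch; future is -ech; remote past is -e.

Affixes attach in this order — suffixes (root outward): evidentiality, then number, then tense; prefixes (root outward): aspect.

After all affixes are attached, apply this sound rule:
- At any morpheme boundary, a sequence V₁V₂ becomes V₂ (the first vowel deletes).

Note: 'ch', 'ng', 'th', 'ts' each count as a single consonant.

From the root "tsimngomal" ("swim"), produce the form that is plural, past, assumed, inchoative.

matsimngomaluteb

Attach evidentiality assumed -u → tsimngomalu.
Attach aspect inchoative ma- → matsimngomalu.
Attach number plural -te (after vowel 'u') → matsimngomalute.
Attach tense past -b → matsimngomaluteb.
Vowel deletion: no change.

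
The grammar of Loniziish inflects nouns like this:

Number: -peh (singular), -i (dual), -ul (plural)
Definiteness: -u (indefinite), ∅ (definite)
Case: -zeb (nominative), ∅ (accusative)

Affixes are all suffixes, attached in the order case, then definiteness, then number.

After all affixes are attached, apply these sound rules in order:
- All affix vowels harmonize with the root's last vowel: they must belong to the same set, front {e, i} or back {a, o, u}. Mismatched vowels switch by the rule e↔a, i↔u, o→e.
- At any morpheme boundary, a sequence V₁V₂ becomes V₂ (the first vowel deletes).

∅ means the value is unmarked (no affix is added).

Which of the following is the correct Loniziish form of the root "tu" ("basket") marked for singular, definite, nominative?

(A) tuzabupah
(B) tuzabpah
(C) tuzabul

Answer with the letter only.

Attach case nominative -zeb → tuzeb.
definiteness = definite: zero marking, form stays tuzeb.
Attach number singular -peh → tuzebpeh.
Apply vowel harmony: tuzebpeh → tuzabpah.
Vowel deletion: no change.
So the correct form is tuzabpah, option (B).
(C) tuzabul is wrong: it uses plural instead of singular for number.
(A) tuzabupah is wrong: it uses indefinite instead of definite for definiteness.

B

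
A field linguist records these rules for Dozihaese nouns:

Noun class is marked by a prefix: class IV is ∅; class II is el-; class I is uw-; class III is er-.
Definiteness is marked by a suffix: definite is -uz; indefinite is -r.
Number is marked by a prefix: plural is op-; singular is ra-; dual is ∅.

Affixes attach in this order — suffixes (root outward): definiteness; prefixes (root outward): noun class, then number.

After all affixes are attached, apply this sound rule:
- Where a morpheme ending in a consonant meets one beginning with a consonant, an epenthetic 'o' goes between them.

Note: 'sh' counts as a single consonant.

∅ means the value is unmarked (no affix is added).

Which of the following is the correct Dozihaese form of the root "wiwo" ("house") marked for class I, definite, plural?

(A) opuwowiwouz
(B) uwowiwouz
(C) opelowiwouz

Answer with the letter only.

A

Attach noun class class I uw- → uwwiwo.
Attach number plural op- → opuwwiwo.
Attach definiteness definite -uz → opuwwiwouz.
Apply epenthesis: opuwwiwouz → opuwowiwouz.
So the correct form is opuwowiwouz, option (A).
(C) opelowiwouz is wrong: it uses class II instead of class I for noun class.
(B) uwowiwouz is wrong: it uses dual instead of plural for number.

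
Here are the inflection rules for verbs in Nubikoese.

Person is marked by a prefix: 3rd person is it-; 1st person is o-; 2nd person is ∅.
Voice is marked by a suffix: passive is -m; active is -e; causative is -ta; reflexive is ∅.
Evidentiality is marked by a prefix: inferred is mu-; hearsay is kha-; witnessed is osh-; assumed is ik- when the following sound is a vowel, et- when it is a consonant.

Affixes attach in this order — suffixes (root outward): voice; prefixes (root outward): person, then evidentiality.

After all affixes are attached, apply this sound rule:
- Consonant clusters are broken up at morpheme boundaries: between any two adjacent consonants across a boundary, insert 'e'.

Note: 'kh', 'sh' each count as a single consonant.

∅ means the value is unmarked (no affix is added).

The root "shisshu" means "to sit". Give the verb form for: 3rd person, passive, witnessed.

Attach person 3rd person it- → itshisshu.
Attach evidentiality witnessed osh- → oshitshisshu.
Attach voice passive -m → oshitshisshum.
Apply epenthesis: oshitshisshum → oshiteshisshum.

oshiteshisshum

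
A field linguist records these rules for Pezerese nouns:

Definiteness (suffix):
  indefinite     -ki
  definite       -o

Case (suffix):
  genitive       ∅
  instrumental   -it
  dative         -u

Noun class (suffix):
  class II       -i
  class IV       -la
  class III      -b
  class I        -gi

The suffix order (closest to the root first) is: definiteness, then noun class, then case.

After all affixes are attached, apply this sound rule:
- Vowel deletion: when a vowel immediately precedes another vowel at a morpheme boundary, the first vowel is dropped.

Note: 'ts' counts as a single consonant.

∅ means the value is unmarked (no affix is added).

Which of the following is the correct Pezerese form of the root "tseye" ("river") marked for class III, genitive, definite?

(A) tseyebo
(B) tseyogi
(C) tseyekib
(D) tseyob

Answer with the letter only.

Attach definiteness definite -o → tseyeo.
Attach noun class class III -b → tseyeob.
case = genitive: zero marking, form stays tseyeob.
Apply vowel deletion: tseyeob → tseyob.
So the correct form is tseyob, option (D).
(A) tseyebo is wrong: it has the affixes in the wrong order.
(B) tseyogi is wrong: it uses class I instead of class III for noun class.
(C) tseyekib is wrong: it uses indefinite instead of definite for definiteness.

D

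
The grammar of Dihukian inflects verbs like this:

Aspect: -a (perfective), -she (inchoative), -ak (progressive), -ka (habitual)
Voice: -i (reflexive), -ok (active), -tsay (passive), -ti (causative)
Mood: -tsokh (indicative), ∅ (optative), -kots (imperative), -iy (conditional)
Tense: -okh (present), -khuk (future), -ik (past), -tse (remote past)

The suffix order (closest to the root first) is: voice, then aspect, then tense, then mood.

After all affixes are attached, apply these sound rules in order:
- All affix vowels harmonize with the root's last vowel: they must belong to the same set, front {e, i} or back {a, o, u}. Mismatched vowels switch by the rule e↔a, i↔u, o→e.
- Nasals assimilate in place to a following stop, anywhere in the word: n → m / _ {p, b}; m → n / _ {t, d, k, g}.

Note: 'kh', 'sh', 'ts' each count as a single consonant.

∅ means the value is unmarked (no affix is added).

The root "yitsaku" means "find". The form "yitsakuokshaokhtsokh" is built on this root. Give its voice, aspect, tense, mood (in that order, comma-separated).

Segment: yitsaku-ok-she-okh-tsokh.
voice: -ok → active.
aspect: -she → inchoative.
tense: -okh → present.
mood: -tsokh → indicative.

active, inchoative, present, indicative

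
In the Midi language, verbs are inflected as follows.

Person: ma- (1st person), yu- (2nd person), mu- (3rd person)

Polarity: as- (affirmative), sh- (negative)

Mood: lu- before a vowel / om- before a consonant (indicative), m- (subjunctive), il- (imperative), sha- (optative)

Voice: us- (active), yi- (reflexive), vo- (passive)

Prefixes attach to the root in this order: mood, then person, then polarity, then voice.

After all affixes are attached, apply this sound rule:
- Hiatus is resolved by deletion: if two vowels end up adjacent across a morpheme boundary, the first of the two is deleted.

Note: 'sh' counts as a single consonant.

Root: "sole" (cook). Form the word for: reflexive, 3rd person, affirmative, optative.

Attach mood optative sha- → shasole.
Attach person 3rd person mu- → mushasole.
Attach polarity affirmative as- → asmushasole.
Attach voice reflexive yi- → yiasmushasole.
Apply vowel deletion: yiasmushasole → yasmushasole.

yasmushasole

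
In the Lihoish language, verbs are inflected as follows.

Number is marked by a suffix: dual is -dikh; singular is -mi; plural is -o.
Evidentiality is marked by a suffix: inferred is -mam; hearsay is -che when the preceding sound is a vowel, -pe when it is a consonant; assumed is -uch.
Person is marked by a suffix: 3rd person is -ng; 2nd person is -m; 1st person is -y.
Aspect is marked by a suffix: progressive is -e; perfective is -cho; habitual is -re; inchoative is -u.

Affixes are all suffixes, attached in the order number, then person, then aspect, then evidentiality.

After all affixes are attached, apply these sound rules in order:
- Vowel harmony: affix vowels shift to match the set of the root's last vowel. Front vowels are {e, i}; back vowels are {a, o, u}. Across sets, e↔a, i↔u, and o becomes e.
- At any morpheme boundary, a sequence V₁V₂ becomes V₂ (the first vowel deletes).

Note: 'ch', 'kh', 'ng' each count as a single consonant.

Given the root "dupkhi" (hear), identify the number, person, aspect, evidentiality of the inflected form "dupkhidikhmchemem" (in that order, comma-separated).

Segment: dupkhi-dikh-m-cho-mam.
number: -dikh → dual.
person: -m → 2nd person.
aspect: -cho → perfective.
evidentiality: -mam → inferred.

dual, 2nd person, perfective, inferred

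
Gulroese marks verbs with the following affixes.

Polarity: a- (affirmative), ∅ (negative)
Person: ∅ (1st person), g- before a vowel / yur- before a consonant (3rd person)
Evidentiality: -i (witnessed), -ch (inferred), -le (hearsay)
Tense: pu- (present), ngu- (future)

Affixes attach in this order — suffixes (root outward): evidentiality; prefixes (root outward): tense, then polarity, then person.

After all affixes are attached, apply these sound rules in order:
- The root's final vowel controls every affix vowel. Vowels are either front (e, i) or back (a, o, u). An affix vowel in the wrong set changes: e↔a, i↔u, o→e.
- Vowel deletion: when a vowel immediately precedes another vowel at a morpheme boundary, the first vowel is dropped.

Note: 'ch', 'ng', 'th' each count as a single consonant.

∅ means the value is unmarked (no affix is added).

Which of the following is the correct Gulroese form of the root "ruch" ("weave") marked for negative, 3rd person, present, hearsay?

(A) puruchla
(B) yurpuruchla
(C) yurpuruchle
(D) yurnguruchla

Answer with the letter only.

Attach tense present pu- → puruch.
Attach evidentiality hearsay -le → puruchle.
polarity = negative: zero marking, form stays puruchle.
Attach person 3rd person yur- (before consonant 'p') → yurpuruchle.
Apply vowel harmony: yurpuruchle → yurpuruchla.
Vowel deletion: no change.
So the correct form is yurpuruchla, option (B).
(C) yurpuruchle is wrong: it fails to apply the sound rule(s).
(A) puruchla is wrong: it uses 1st person instead of 3rd person for person.
(D) yurnguruchla is wrong: it uses future instead of present for tense.

B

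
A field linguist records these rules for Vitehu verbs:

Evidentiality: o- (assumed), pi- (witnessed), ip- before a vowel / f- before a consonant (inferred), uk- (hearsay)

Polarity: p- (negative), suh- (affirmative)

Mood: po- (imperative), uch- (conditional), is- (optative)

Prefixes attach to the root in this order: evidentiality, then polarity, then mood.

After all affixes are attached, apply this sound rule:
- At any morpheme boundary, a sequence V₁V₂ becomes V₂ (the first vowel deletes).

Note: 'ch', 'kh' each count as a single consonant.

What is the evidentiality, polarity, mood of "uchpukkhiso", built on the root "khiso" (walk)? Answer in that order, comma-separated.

Segment: uch-p-uk-khiso.
evidentiality: uk- → hearsay.
polarity: p- → negative.
mood: uch- → conditional.

hearsay, negative, conditional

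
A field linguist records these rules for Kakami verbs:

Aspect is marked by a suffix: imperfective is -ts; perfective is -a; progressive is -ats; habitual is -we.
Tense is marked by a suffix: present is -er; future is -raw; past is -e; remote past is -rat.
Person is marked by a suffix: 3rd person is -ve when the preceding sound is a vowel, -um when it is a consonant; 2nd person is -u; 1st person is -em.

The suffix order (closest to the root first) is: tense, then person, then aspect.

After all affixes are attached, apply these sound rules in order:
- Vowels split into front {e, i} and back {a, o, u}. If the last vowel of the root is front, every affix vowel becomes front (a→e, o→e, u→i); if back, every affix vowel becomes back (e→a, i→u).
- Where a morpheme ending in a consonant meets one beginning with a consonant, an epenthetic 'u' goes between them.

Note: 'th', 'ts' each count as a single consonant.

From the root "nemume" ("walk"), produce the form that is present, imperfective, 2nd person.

nemumeerits

Attach tense present -er → nemumeer.
Attach person 2nd person -u → nemumeeru.
Attach aspect imperfective -ts → nemumeeruts.
Apply vowel harmony: nemumeeruts → nemumeerits.
Epenthesis: no change.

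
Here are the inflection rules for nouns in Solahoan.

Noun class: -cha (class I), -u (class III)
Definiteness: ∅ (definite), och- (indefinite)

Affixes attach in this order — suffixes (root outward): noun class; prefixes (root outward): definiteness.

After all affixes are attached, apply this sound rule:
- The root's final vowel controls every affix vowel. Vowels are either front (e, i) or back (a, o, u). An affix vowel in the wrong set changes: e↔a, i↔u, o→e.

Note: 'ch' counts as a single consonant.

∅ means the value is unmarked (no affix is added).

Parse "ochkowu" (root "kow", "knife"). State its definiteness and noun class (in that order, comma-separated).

Segment: och-kow-u.
definiteness: och- → indefinite.
noun class: -u → class III.

indefinite, class III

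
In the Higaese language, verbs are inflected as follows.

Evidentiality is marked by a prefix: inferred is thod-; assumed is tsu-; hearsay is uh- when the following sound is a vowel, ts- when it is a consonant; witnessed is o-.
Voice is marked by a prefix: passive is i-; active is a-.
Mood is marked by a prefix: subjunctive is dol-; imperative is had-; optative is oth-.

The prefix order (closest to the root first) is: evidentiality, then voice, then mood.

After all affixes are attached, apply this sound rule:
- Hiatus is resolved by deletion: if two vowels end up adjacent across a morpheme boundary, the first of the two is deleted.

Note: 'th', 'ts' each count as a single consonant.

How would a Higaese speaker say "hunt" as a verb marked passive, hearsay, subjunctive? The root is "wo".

dolitswo

Attach evidentiality hearsay ts- (before consonant 'w') → tswo.
Attach voice passive i- → itswo.
Attach mood subjunctive dol- → dolitswo.
Vowel deletion: no change.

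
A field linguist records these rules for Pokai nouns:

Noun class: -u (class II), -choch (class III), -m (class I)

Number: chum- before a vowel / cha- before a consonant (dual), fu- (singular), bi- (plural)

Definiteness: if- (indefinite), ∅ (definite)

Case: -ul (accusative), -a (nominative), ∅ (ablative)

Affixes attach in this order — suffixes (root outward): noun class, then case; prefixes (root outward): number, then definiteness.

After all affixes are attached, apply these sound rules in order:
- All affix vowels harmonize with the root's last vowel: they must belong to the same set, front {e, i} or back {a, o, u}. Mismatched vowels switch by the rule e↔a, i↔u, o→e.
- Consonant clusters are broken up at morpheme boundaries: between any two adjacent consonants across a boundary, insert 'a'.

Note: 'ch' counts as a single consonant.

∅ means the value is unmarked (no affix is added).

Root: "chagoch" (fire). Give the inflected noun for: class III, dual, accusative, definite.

chachagochachochul

Attach number dual cha- (before consonant 'ch') → chachagoch.
Attach noun class class III -choch → chachagochchoch.
definiteness = definite: zero marking, form stays chachagochchoch.
Attach case accusative -ul → chachagochchochul.
Vowel harmony: no change.
Apply epenthesis: chachagochchochul → chachagochachochul.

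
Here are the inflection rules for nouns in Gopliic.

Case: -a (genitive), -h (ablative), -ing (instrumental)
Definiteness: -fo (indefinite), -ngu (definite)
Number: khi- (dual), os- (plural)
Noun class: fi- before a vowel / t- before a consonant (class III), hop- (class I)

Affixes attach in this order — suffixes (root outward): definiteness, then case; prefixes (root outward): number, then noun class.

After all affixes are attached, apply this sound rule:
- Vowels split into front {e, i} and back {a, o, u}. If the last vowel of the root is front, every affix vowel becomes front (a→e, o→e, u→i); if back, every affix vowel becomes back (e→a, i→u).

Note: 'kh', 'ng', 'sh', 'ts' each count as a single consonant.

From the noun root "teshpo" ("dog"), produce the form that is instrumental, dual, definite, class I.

hopkhuteshponguung

Attach definiteness definite -ngu → teshpongu.
Attach case instrumental -ing → teshponguing.
Attach number dual khi- → khiteshponguing.
Attach noun class class I hop- → hopkhiteshponguing.
Apply vowel harmony: hopkhiteshponguing → hopkhuteshponguung.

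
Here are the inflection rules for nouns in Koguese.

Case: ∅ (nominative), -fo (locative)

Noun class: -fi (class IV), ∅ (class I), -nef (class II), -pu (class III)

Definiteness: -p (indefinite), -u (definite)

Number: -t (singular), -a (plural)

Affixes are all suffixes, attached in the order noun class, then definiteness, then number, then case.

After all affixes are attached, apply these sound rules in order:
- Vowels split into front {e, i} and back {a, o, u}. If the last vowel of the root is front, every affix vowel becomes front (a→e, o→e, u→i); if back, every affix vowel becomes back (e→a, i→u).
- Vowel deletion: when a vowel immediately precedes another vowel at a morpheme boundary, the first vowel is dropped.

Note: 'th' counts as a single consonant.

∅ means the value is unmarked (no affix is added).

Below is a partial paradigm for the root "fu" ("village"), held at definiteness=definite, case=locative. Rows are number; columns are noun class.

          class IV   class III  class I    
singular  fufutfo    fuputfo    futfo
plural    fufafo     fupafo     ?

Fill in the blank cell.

fafo

noun class = class I: zero marking, form stays fu.
Attach definiteness definite -u → fuu.
Attach number plural -a → fuua.
Attach case locative -fo → fuuafo.
Vowel harmony: no change.
Apply vowel deletion: fuuafo → fafo.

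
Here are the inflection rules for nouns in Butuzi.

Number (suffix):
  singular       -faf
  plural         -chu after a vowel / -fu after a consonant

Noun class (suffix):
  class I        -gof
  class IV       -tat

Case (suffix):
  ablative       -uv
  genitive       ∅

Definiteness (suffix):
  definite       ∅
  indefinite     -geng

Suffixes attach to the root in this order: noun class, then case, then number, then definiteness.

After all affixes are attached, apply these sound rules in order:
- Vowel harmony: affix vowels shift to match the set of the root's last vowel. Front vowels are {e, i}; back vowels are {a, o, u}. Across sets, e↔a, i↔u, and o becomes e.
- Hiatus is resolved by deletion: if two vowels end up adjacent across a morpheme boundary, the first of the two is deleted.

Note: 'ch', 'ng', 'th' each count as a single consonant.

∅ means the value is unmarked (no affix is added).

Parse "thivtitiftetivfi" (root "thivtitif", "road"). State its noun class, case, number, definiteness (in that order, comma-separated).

class IV, ablative, plural, definite

Segment: thivtitif-tat-uv-fu.
noun class: -tat → class IV.
case: -uv → ablative.
number: -chu/fu → plural.
definiteness: ∅ → definite.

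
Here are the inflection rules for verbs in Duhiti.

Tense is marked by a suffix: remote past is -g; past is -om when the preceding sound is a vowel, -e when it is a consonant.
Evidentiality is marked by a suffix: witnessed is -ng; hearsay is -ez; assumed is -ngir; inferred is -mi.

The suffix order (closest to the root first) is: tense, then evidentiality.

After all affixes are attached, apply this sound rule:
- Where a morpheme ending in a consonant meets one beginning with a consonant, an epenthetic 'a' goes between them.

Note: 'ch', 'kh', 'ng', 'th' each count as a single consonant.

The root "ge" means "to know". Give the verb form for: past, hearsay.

Attach tense past -om (after vowel 'e') → geom.
Attach evidentiality hearsay -ez → geomez.
Epenthesis: no change.

geomez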